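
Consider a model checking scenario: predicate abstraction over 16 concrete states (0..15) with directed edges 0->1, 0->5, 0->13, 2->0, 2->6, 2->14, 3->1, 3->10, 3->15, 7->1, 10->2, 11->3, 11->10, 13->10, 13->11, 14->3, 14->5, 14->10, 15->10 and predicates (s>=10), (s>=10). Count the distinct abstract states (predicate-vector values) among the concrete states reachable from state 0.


BFS from 0:
Concrete reachable: {0, 1, 2, 3, 5, 6, 10, 11, 13, 14, 15}
Abstract via predicates (s>=10), (s>=10):
  (0,0) <- {0, 1, 2, 3, 5, 6}
  (1,1) <- {10, 11, 13, 14, 15}
Distinct abstract states = 2

2


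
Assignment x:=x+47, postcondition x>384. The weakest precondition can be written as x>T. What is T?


Formula: wp(x:=E, P) = P[E/x] (substitute E for x in postcondition)
Step 1: Postcondition: x>384
Step 2: Substitute x+47 for x: x+47>384
Step 3: Solve for x: x > 384-47 = 337

337


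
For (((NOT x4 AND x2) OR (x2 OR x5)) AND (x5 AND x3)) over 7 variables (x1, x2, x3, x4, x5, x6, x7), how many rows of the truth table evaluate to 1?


Formula: (((NOT x4 AND x2) OR (x2 OR x5)) AND (x5 AND x3)) over 7 vars (128 rows)
Evaluate each row (x1, x2, x3, x4, x5, x6, x7 as bits, MSB first):
  row 0 [0000000]: (((NOT 0 AND 0) OR (0 OR 0)) AND (0 AND 0)) -> 0
  row 1 [0000001]: (((NOT 0 AND 0) OR (0 OR 0)) AND (0 AND 0)) -> 0
  row 2 [0000010]: (((NOT 0 AND 0) OR (0 OR 0)) AND (0 AND 0)) -> 0
  row 3 [0000011]: (((NOT 0 AND 0) OR (0 OR 0)) AND (0 AND 0)) -> 0
  row 4 [0000100]: (((NOT 0 AND 0) OR (0 OR 1)) AND (1 AND 0)) -> 0
  (every remaining row is evaluated the same way; all 128 results are listed next)
Full result column, 8 rows per line (x1,x2,x3,x4 fixed per line; x5,x6,x7 runs 000..111 left to right):
  rows 0-7 [x1,x2,x3,x4=0000]: 00000000  (ones: 0)
  rows 8-15 [x1,x2,x3,x4=0001]: 00000000  (ones: 0)
  rows 16-23 [x1,x2,x3,x4=0010]: 00001111  (ones: 4)
  rows 24-31 [x1,x2,x3,x4=0011]: 00001111  (ones: 4)
  rows 32-39 [x1,x2,x3,x4=0100]: 00000000  (ones: 0)
  rows 40-47 [x1,x2,x3,x4=0101]: 00000000  (ones: 0)
  rows 48-55 [x1,x2,x3,x4=0110]: 00001111  (ones: 4)
  rows 56-63 [x1,x2,x3,x4=0111]: 00001111  (ones: 4)
  rows 64-71 [x1,x2,x3,x4=1000]: 00000000  (ones: 0)
  rows 72-79 [x1,x2,x3,x4=1001]: 00000000  (ones: 0)
  rows 80-87 [x1,x2,x3,x4=1010]: 00001111  (ones: 4)
  rows 88-95 [x1,x2,x3,x4=1011]: 00001111  (ones: 4)
  rows 96-103 [x1,x2,x3,x4=1100]: 00000000  (ones: 0)
  rows 104-111 [x1,x2,x3,x4=1101]: 00000000  (ones: 0)
  rows 112-119 [x1,x2,x3,x4=1110]: 00001111  (ones: 4)
  rows 120-127 [x1,x2,x3,x4=1111]: 00001111  (ones: 4)
Count of 1-rows = 0+0+4+4+0+0+4+4+0+0+4+4+0+0+4+4 = 32

32


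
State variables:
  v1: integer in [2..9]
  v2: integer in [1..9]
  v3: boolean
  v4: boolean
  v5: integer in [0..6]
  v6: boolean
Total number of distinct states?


State space = product of domain sizes of all variables.
Domain sizes:
  v1 (integer in [2..9]): 8
  v2 (integer in [1..9]): 9
  v3 (boolean): 2
  v4 (boolean): 2
  v5 (integer in [0..6]): 7
  v6 (boolean): 2
Product = 8 * 9 * 2 * 2 * 7 * 2 = 4032

4032


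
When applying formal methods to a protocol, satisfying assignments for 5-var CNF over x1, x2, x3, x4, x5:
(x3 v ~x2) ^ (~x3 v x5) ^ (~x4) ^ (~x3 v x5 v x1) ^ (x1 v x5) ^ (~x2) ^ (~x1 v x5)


CNF with 7 clauses over 5 vars (32 assignments).
An assignment satisfies CNF iff every clause has >=1 true literal.
Check each row (bits = x1,x2,x3,x4,x5; clause T/F shown):
  row 0 [00000]: clauses=TTTTFTT -> 0
  row 1 [00001]: clauses=TTTTTTT -> 1
  row 2 [00010]: clauses=TTFTFTT -> 0
  row 3 [00011]: clauses=TTFTTTT -> 0
  row 4 [00100]: clauses=TFTFFTT -> 0
  row 5 [00101]: clauses=TTTTTTT -> 1
  row 6 [00110]: clauses=TFFFFTT -> 0
  row 7 [00111]: clauses=TTFTTTT -> 0
  row 8 [01000]: clauses=FTTTFFT -> 0
  row 9 [01001]: clauses=FTTTTFT -> 0
  row 10 [01010]: clauses=FTFTFFT -> 0
  row 11 [01011]: clauses=FTFTTFT -> 0
  row 12 [01100]: clauses=TFTFFFT -> 0
  row 13 [01101]: clauses=TTTTTFT -> 0
  row 14 [01110]: clauses=TFFFFFT -> 0
  row 15 [01111]: clauses=TTFTTFT -> 0
  row 16 [10000]: clauses=TTTTTTF -> 0
  row 17 [10001]: clauses=TTTTTTT -> 1
  row 18 [10010]: clauses=TTFTTTF -> 0
  row 19 [10011]: clauses=TTFTTTT -> 0
  row 20 [10100]: clauses=TFTTTTF -> 0
  row 21 [10101]: clauses=TTTTTTT -> 1
  row 22 [10110]: clauses=TFFTTTF -> 0
  row 23 [10111]: clauses=TTFTTTT -> 0
  row 24 [11000]: clauses=FTTTTFF -> 0
  row 25 [11001]: clauses=FTTTTFT -> 0
  row 26 [11010]: clauses=FTFTTFF -> 0
  row 27 [11011]: clauses=FTFTTFT -> 0
  row 28 [11100]: clauses=TFTTTFF -> 0
  row 29 [11101]: clauses=TTTTTFT -> 0
  row 30 [11110]: clauses=TFFTTFF -> 0
  row 31 [11111]: clauses=TTFTTFT -> 0
Full result column, 8 rows per line (x1,x2 fixed per line; x3,x4,x5 runs 000..111 left to right):
  rows 0-7 [x1,x2=00]: 01000100  (ones: 2)
  rows 8-15 [x1,x2=01]: 00000000  (ones: 0)
  rows 16-23 [x1,x2=10]: 01000100  (ones: 2)
  rows 24-31 [x1,x2=11]: 00000000  (ones: 0)
Satisfying assignments = 2+0+2+0 = 4

4


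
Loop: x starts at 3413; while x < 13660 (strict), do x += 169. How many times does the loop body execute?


Step 1: x goes from 3413 toward 13660 by 169; the body runs while x<13660, so iterations = ceil((bound-start)/step)
Step 2: Distance=10247
Step 3: ceil(10247/169)=61

61


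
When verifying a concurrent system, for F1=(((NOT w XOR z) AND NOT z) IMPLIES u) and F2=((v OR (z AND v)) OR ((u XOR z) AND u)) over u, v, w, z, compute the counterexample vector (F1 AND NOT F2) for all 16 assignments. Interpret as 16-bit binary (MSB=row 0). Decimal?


F1 = (((NOT w XOR z) AND NOT z) IMPLIES u)
F2 = ((v OR (z AND v)) OR ((u XOR z) AND u))
Counterexample to F1=>F2 is where F1=1 and F2=0.
Evaluate each row (bits = u,v,w,z, MSB first):
  row 0 [0000]: F1=0 F2=0 -> F1&~F2 -> 0
  row 1 [0001]: F1=1 F2=0 -> F1&~F2 -> 1
  row 2 [0010]: F1=1 F2=0 -> F1&~F2 -> 1
  row 3 [0011]: F1=1 F2=0 -> F1&~F2 -> 1
  row 4 [0100]: F1=0 F2=1 -> F1&~F2 -> 0
  row 5 [0101]: F1=1 F2=1 -> F1&~F2 -> 0
  row 6 [0110]: F1=1 F2=1 -> F1&~F2 -> 0
  row 7 [0111]: F1=1 F2=1 -> F1&~F2 -> 0
  row 8 [1000]: F1=1 F2=1 -> F1&~F2 -> 0
  row 9 [1001]: F1=1 F2=0 -> F1&~F2 -> 1
  row 10 [1010]: F1=1 F2=1 -> F1&~F2 -> 0
  row 11 [1011]: F1=1 F2=0 -> F1&~F2 -> 1
  row 12 [1100]: F1=1 F2=1 -> F1&~F2 -> 0
  row 13 [1101]: F1=1 F2=1 -> F1&~F2 -> 0
  row 14 [1110]: F1=1 F2=1 -> F1&~F2 -> 0
  row 15 [1111]: F1=1 F2=1 -> F1&~F2 -> 0
Full result column, 4 rows per line (u,v fixed per line; w,z runs 00..11 left to right):
  rows 0-3 [u,v=00]: 0111  = hex 7
  rows 4-7 [u,v=01]: 0000  = hex 0
  rows 8-11 [u,v=10]: 0101  = hex 5
  rows 12-15 [u,v=11]: 0000  = hex 0
Counterexample vector (row 0 .. row 15) = 0111000001010000
Output column grouped in 4s = 0111 0000 0101 0000 = 0x7050
Convert to decimal digit by digit (value = value*16 + digit):
  7 -> 7
  7*16 + 0 = 112
  112*16 + 5 = 1797
  1797*16 + 0 = 28752
Decimal = 28752

28752


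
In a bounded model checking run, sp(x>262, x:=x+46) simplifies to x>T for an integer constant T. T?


Formula: sp(P, x:=E) = exists old_x. (x = E[old_x/x]) AND P[old_x/x] (old_x is the value of x before the assignment; eliminate old_x by solving x = E[old_x/x] for old_x)
Step 1: Precondition P: x>262, i.e. old_x > 262
Step 2: Assignment gives x = old_x + 46, so old_x = x - 46
Step 3: Substitute into P: x - 46 > 262
Step 4: Simplify: x > 262+46 = 308

308


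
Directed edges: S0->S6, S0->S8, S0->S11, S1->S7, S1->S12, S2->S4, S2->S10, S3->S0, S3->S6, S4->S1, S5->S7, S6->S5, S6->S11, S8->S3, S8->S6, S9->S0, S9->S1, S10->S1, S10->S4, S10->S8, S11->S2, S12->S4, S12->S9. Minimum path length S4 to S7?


BFS layer-by-layer from S4:
  dist 0: {S4}
  dist 1: {S1}
  dist 2: {S7, S12}
  -> S7 reached at distance 2
Shortest path length = 2

2


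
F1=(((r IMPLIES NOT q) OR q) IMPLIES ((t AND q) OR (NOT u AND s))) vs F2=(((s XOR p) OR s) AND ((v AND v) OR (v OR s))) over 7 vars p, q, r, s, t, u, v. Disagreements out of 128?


F1 = (((r IMPLIES NOT q) OR q) IMPLIES ((t AND q) OR (NOT u AND s)))
F2 = (((s XOR p) OR s) AND ((v AND v) OR (v OR s)))
Evaluate both on each of 128 rows (bits = p,q,r,s,t,u,v):
  row 0 [0000000]: F1=0 F2=0 -> 0
  row 1 [0000001]: F1=0 F2=0 -> 0
  row 2 [0000010]: F1=0 F2=0 -> 0
  row 3 [0000011]: F1=0 F2=0 -> 0
  row 4 [0000100]: F1=0 F2=0 -> 0
  (every remaining row is evaluated the same way; all 128 results are listed next)
Full result column, 8 rows per line (p,q,r,s fixed per line; t,u,v runs 000..111 left to right):
  rows 0-7 [p,q,r,s=0000]: 00000000  (ones: 0)
  rows 8-15 [p,q,r,s=0001]: 00110011  (ones: 4)
  rows 16-23 [p,q,r,s=0010]: 00000000  (ones: 0)
  rows 24-31 [p,q,r,s=0011]: 00110011  (ones: 4)
  rows 32-39 [p,q,r,s=0100]: 00001111  (ones: 4)
  rows 40-47 [p,q,r,s=0101]: 00110000  (ones: 2)
  rows 48-55 [p,q,r,s=0110]: 00001111  (ones: 4)
  rows 56-63 [p,q,r,s=0111]: 00110000  (ones: 2)
  rows 64-71 [p,q,r,s=1000]: 01010101  (ones: 4)
  rows 72-79 [p,q,r,s=1001]: 00110011  (ones: 4)
  rows 80-87 [p,q,r,s=1010]: 01010101  (ones: 4)
  rows 88-95 [p,q,r,s=1011]: 00110011  (ones: 4)
  rows 96-103 [p,q,r,s=1100]: 01011010  (ones: 4)
  rows 104-111 [p,q,r,s=1101]: 00110000  (ones: 2)
  rows 112-119 [p,q,r,s=1110]: 01011010  (ones: 4)
  rows 120-127 [p,q,r,s=1111]: 00110000  (ones: 2)
Disagreements = 0+4+0+4+4+2+4+2+4+4+4+4+4+2+4+2 = 48

48


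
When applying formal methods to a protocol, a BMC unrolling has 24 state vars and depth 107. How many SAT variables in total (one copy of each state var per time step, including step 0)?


BMC unrolls to depth k, creating one copy of each state var for steps 0..k.
Step count = 107 + 1 = 108 (steps 0 through 107)
Vars per step = 24
Total = 24 * 108 = 2592

2592


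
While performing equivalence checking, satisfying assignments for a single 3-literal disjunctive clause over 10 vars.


Step 1: Total=2^10=1024
Step 2: Unsat when all 3 false: 2^7=128
Step 3: Sat=1024-128=896

896


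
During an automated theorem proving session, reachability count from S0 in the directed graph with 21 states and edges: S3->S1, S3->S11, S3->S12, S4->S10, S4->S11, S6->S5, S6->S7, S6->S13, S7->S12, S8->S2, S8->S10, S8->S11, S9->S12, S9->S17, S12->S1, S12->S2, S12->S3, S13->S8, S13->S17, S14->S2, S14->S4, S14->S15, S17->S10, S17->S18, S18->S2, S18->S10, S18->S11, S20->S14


BFS from S0:
  layer 0: {S0}
Reachable set: {S0}
Count = 1

1


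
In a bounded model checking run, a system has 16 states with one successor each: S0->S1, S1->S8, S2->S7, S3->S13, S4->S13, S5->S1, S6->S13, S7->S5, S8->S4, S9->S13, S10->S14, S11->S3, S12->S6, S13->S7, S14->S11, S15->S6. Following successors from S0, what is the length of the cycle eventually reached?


Trace from S0 until a state repeats:
  S0 -> S1 -> S8 -> S4 -> S13 -> S7 -> S5 -> S1
S1 first seen at step 1, revisited at step 7.
Cycle length = 7 - 1 = 6

6


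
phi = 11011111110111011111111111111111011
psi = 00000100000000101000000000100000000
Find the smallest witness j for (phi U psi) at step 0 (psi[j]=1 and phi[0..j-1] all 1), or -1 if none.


(phi U psi) at 0: need smallest j with psi[j]=1 and phi[i]=1 for all i in [0,j).
Scan from step 0:
  step 0: phi=1, psi=0 -> continue
  step 1: phi=1, psi=0 -> continue
  step 2: phi=0 -> phi-prefix broken from here
  step 5: psi=1 but phi already failed -> not a witness
  step 14: psi=1 but phi already failed -> not a witness
  step 16: psi=1 but phi already failed -> not a witness
  step 26: psi=1 but phi already failed -> not a witness
  end of trace: no witness -> -1
Witness step = -1

-1


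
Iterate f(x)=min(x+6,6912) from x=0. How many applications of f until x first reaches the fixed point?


Step 1: x=0, cap=6912, increment=6
Step 2: x grows by 6 each step until capped at 6912; fixed point is x=6912
Step 3: iterations = ceil(6912/6) = 1152

1152


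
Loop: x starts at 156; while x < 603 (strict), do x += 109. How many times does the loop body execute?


Step 1: x goes from 156 toward 603 by 109; the body runs while x<603, so iterations = ceil((bound-start)/step)
Step 2: Distance=447
Step 3: ceil(447/109)=5

5


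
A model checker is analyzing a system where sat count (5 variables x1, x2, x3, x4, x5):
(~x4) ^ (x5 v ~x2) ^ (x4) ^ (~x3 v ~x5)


CNF with 4 clauses over 5 vars (32 assignments).
An assignment satisfies CNF iff every clause has >=1 true literal.
Check each row (bits = x1,x2,x3,x4,x5; clause T/F shown):
  row 0 [00000]: clauses=TTFT -> 0
  row 1 [00001]: clauses=TTFT -> 0
  row 2 [00010]: clauses=FTTT -> 0
  row 3 [00011]: clauses=FTTT -> 0
  row 4 [00100]: clauses=TTFT -> 0
  row 5 [00101]: clauses=TTFF -> 0
  row 6 [00110]: clauses=FTTT -> 0
  row 7 [00111]: clauses=FTTF -> 0
  row 8 [01000]: clauses=TFFT -> 0
  row 9 [01001]: clauses=TTFT -> 0
  row 10 [01010]: clauses=FFTT -> 0
  row 11 [01011]: clauses=FTTT -> 0
  row 12 [01100]: clauses=TFFT -> 0
  row 13 [01101]: clauses=TTFF -> 0
  row 14 [01110]: clauses=FFTT -> 0
  row 15 [01111]: clauses=FTTF -> 0
  row 16 [10000]: clauses=TTFT -> 0
  row 17 [10001]: clauses=TTFT -> 0
  row 18 [10010]: clauses=FTTT -> 0
  row 19 [10011]: clauses=FTTT -> 0
  row 20 [10100]: clauses=TTFT -> 0
  row 21 [10101]: clauses=TTFF -> 0
  row 22 [10110]: clauses=FTTT -> 0
  row 23 [10111]: clauses=FTTF -> 0
  row 24 [11000]: clauses=TFFT -> 0
  row 25 [11001]: clauses=TTFT -> 0
  row 26 [11010]: clauses=FFTT -> 0
  row 27 [11011]: clauses=FTTT -> 0
  row 28 [11100]: clauses=TFFT -> 0
  row 29 [11101]: clauses=TTFF -> 0
  row 30 [11110]: clauses=FFTT -> 0
  row 31 [11111]: clauses=FTTF -> 0
Full result column, 8 rows per line (x1,x2 fixed per line; x3,x4,x5 runs 000..111 left to right):
  rows 0-7 [x1,x2=00]: 00000000  (ones: 0)
  rows 8-15 [x1,x2=01]: 00000000  (ones: 0)
  rows 16-23 [x1,x2=10]: 00000000  (ones: 0)
  rows 24-31 [x1,x2=11]: 00000000  (ones: 0)
Satisfying assignments = 0+0+0+0 = 0

0


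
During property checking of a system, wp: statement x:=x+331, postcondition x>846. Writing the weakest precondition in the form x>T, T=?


Formula: wp(x:=E, P) = P[E/x] (substitute E for x in postcondition)
Step 1: Postcondition: x>846
Step 2: Substitute x+331 for x: x+331>846
Step 3: Solve for x: x > 846-331 = 515

515


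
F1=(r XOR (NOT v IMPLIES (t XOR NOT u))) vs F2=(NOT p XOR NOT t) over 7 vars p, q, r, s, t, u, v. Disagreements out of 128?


F1 = (r XOR (NOT v IMPLIES (t XOR NOT u)))
F2 = (NOT p XOR NOT t)
Evaluate both on each of 128 rows (bits = p,q,r,s,t,u,v):
  row 0 [0000000]: F1=1 F2=0 (differ) -> 1
  row 1 [0000001]: F1=1 F2=0 (differ) -> 1
  row 2 [0000010]: F1=0 F2=0 -> 0
  row 3 [0000011]: F1=1 F2=0 (differ) -> 1
  row 4 [0000100]: F1=0 F2=1 (differ) -> 1
  (every remaining row is evaluated the same way; all 128 results are listed next)
Full result column, 8 rows per line (p,q,r,s fixed per line; t,u,v runs 000..111 left to right):
  rows 0-7 [p,q,r,s=0000]: 11011000  (ones: 4)
  rows 8-15 [p,q,r,s=0001]: 11011000  (ones: 4)
  rows 16-23 [p,q,r,s=0010]: 00100111  (ones: 4)
  rows 24-31 [p,q,r,s=0011]: 00100111  (ones: 4)
  rows 32-39 [p,q,r,s=0100]: 11011000  (ones: 4)
  rows 40-47 [p,q,r,s=0101]: 11011000  (ones: 4)
  rows 48-55 [p,q,r,s=0110]: 00100111  (ones: 4)
  rows 56-63 [p,q,r,s=0111]: 00100111  (ones: 4)
  rows 64-71 [p,q,r,s=1000]: 00100111  (ones: 4)
  rows 72-79 [p,q,r,s=1001]: 00100111  (ones: 4)
  rows 80-87 [p,q,r,s=1010]: 11011000  (ones: 4)
  rows 88-95 [p,q,r,s=1011]: 11011000  (ones: 4)
  rows 96-103 [p,q,r,s=1100]: 00100111  (ones: 4)
  rows 104-111 [p,q,r,s=1101]: 00100111  (ones: 4)
  rows 112-119 [p,q,r,s=1110]: 11011000  (ones: 4)
  rows 120-127 [p,q,r,s=1111]: 11011000  (ones: 4)
Disagreements = 4+4+4+4+4+4+4+4+4+4+4+4+4+4+4+4 = 64

64


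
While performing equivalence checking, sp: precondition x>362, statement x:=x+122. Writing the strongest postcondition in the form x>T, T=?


Formula: sp(P, x:=E) = exists old_x. (x = E[old_x/x]) AND P[old_x/x] (old_x is the value of x before the assignment; eliminate old_x by solving x = E[old_x/x] for old_x)
Step 1: Precondition P: x>362, i.e. old_x > 362
Step 2: Assignment gives x = old_x + 122, so old_x = x - 122
Step 3: Substitute into P: x - 122 > 362
Step 4: Simplify: x > 362+122 = 484

484


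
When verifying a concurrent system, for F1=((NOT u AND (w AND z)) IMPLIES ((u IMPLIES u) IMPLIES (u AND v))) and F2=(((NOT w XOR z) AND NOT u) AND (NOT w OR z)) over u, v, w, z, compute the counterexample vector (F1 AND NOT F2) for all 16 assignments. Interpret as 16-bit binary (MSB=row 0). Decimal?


F1 = ((NOT u AND (w AND z)) IMPLIES ((u IMPLIES u) IMPLIES (u AND v)))
F2 = (((NOT w XOR z) AND NOT u) AND (NOT w OR z))
Counterexample to F1=>F2 is where F1=1 and F2=0.
Evaluate each row (bits = u,v,w,z, MSB first):
  row 0 [0000]: F1=1 F2=1 -> F1&~F2 -> 0
  row 1 [0001]: F1=1 F2=0 -> F1&~F2 -> 1
  row 2 [0010]: F1=1 F2=0 -> F1&~F2 -> 1
  row 3 [0011]: F1=0 F2=1 -> F1&~F2 -> 0
  row 4 [0100]: F1=1 F2=1 -> F1&~F2 -> 0
  row 5 [0101]: F1=1 F2=0 -> F1&~F2 -> 1
  row 6 [0110]: F1=1 F2=0 -> F1&~F2 -> 1
  row 7 [0111]: F1=0 F2=1 -> F1&~F2 -> 0
  row 8 [1000]: F1=1 F2=0 -> F1&~F2 -> 1
  row 9 [1001]: F1=1 F2=0 -> F1&~F2 -> 1
  row 10 [1010]: F1=1 F2=0 -> F1&~F2 -> 1
  row 11 [1011]: F1=1 F2=0 -> F1&~F2 -> 1
  row 12 [1100]: F1=1 F2=0 -> F1&~F2 -> 1
  row 13 [1101]: F1=1 F2=0 -> F1&~F2 -> 1
  row 14 [1110]: F1=1 F2=0 -> F1&~F2 -> 1
  row 15 [1111]: F1=1 F2=0 -> F1&~F2 -> 1
Full result column, 4 rows per line (u,v fixed per line; w,z runs 00..11 left to right):
  rows 0-3 [u,v=00]: 0110  = hex 6
  rows 4-7 [u,v=01]: 0110  = hex 6
  rows 8-11 [u,v=10]: 1111  = hex F
  rows 12-15 [u,v=11]: 1111  = hex F
Counterexample vector (row 0 .. row 15) = 0110011011111111
Output column grouped in 4s = 0110 0110 1111 1111 = 0x66FF
Convert to decimal digit by digit (value = value*16 + digit):
  6 -> 6
  6*16 + 6 = 102
  102*16 + 15 (F) = 1647
  1647*16 + 15 (F) = 26367
Decimal = 26367

26367


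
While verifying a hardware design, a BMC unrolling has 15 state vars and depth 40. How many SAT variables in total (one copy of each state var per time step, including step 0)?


BMC unrolls to depth k, creating one copy of each state var for steps 0..k.
Step count = 40 + 1 = 41 (steps 0 through 40)
Vars per step = 15
Total = 15 * 41 = 615

615


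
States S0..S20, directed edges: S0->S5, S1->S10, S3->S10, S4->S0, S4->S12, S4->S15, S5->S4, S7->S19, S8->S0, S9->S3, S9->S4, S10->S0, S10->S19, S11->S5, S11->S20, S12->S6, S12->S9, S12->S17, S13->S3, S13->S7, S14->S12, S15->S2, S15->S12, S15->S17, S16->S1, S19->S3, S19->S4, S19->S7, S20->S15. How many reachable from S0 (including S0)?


BFS from S0:
  layer 0: {S0}
  layer 1: {S5}
  layer 2: {S4}
  layer 3: {S12, S15}
  layer 4: {S2, S6, S9, S17}
  layer 5: {S3}
  layer 6: {S10}
  layer 7: {S19}
  layer 8: {S7}
Reachable set: {S0, S2, S3, S4, S5, S6, S7, S9, S10, S12, S15, S17, S19}
Count = 13

13


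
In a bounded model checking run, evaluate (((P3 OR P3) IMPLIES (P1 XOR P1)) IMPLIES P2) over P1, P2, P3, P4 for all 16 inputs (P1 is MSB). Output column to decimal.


Formula: (((P3 OR P3) IMPLIES (P1 XOR P1)) IMPLIES P2) over P1, P2, P3, P4 (16 rows)
Evaluate each row (bits = P1,P2,P3,P4, MSB first):
  row 0 [0000]: (((0 OR 0) IMPLIES (0 XOR 0)) IMPLIES 0) -> 0
  row 1 [0001]: (((0 OR 0) IMPLIES (0 XOR 0)) IMPLIES 0) -> 0
  row 2 [0010]: (((1 OR 1) IMPLIES (0 XOR 0)) IMPLIES 0) -> 1
  row 3 [0011]: (((1 OR 1) IMPLIES (0 XOR 0)) IMPLIES 0) -> 1
  row 4 [0100]: (((0 OR 0) IMPLIES (0 XOR 0)) IMPLIES 1) -> 1
  row 5 [0101]: (((0 OR 0) IMPLIES (0 XOR 0)) IMPLIES 1) -> 1
  row 6 [0110]: (((1 OR 1) IMPLIES (0 XOR 0)) IMPLIES 1) -> 1
  row 7 [0111]: (((1 OR 1) IMPLIES (0 XOR 0)) IMPLIES 1) -> 1
  row 8 [1000]: (((0 OR 0) IMPLIES (1 XOR 1)) IMPLIES 0) -> 0
  row 9 [1001]: (((0 OR 0) IMPLIES (1 XOR 1)) IMPLIES 0) -> 0
  row 10 [1010]: (((1 OR 1) IMPLIES (1 XOR 1)) IMPLIES 0) -> 1
  row 11 [1011]: (((1 OR 1) IMPLIES (1 XOR 1)) IMPLIES 0) -> 1
  row 12 [1100]: (((0 OR 0) IMPLIES (1 XOR 1)) IMPLIES 1) -> 1
  row 13 [1101]: (((0 OR 0) IMPLIES (1 XOR 1)) IMPLIES 1) -> 1
  row 14 [1110]: (((1 OR 1) IMPLIES (1 XOR 1)) IMPLIES 1) -> 1
  row 15 [1111]: (((1 OR 1) IMPLIES (1 XOR 1)) IMPLIES 1) -> 1
Full result column, 4 rows per line (P1,P2 fixed per line; P3,P4 runs 00..11 left to right):
  rows 0-3 [P1,P2=00]: 0011  = hex 3
  rows 4-7 [P1,P2=01]: 1111  = hex F
  rows 8-11 [P1,P2=10]: 0011  = hex 3
  rows 12-15 [P1,P2=11]: 1111  = hex F
Output column (row 0 .. row 15) = 0011111100111111
Output column grouped in 4s = 0011 1111 0011 1111 = 0x3F3F
Convert to decimal digit by digit (value = value*16 + digit):
  3 -> 3
  3*16 + 15 (F) = 63
  63*16 + 3 = 1011
  1011*16 + 15 (F) = 16191
Decimal = 16191

16191


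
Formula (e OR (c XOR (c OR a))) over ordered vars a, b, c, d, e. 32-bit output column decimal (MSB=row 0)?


Formula: (e OR (c XOR (c OR a))) over a, b, c, d, e (32 rows)
Evaluate each row (bits = a,b,c,d,e, MSB first):
  row 0 [00000]: (0 OR (0 XOR (0 OR 0))) -> 0
  row 1 [00001]: (1 OR (0 XOR (0 OR 0))) -> 1
  row 2 [00010]: (0 OR (0 XOR (0 OR 0))) -> 0
  row 3 [00011]: (1 OR (0 XOR (0 OR 0))) -> 1
  row 4 [00100]: (0 OR (1 XOR (1 OR 0))) -> 0
  row 5 [00101]: (1 OR (1 XOR (1 OR 0))) -> 1
  row 6 [00110]: (0 OR (1 XOR (1 OR 0))) -> 0
  row 7 [00111]: (1 OR (1 XOR (1 OR 0))) -> 1
  row 8 [01000]: (0 OR (0 XOR (0 OR 0))) -> 0
  row 9 [01001]: (1 OR (0 XOR (0 OR 0))) -> 1
  row 10 [01010]: (0 OR (0 XOR (0 OR 0))) -> 0
  row 11 [01011]: (1 OR (0 XOR (0 OR 0))) -> 1
  row 12 [01100]: (0 OR (1 XOR (1 OR 0))) -> 0
  row 13 [01101]: (1 OR (1 XOR (1 OR 0))) -> 1
  row 14 [01110]: (0 OR (1 XOR (1 OR 0))) -> 0
  row 15 [01111]: (1 OR (1 XOR (1 OR 0))) -> 1
  row 16 [10000]: (0 OR (0 XOR (0 OR 1))) -> 1
  row 17 [10001]: (1 OR (0 XOR (0 OR 1))) -> 1
  row 18 [10010]: (0 OR (0 XOR (0 OR 1))) -> 1
  row 19 [10011]: (1 OR (0 XOR (0 OR 1))) -> 1
  row 20 [10100]: (0 OR (1 XOR (1 OR 1))) -> 0
  row 21 [10101]: (1 OR (1 XOR (1 OR 1))) -> 1
  row 22 [10110]: (0 OR (1 XOR (1 OR 1))) -> 0
  row 23 [10111]: (1 OR (1 XOR (1 OR 1))) -> 1
  row 24 [11000]: (0 OR (0 XOR (0 OR 1))) -> 1
  row 25 [11001]: (1 OR (0 XOR (0 OR 1))) -> 1
  row 26 [11010]: (0 OR (0 XOR (0 OR 1))) -> 1
  row 27 [11011]: (1 OR (0 XOR (0 OR 1))) -> 1
  row 28 [11100]: (0 OR (1 XOR (1 OR 1))) -> 0
  row 29 [11101]: (1 OR (1 XOR (1 OR 1))) -> 1
  row 30 [11110]: (0 OR (1 XOR (1 OR 1))) -> 0
  row 31 [11111]: (1 OR (1 XOR (1 OR 1))) -> 1
Full result column, 4 rows per line (a,b,c fixed per line; d,e runs 00..11 left to right):
  rows 0-3 [a,b,c=000]: 0101  = hex 5
  rows 4-7 [a,b,c=001]: 0101  = hex 5
  rows 8-11 [a,b,c=010]: 0101  = hex 5
  rows 12-15 [a,b,c=011]: 0101  = hex 5
  rows 16-19 [a,b,c=100]: 1111  = hex F
  rows 20-23 [a,b,c=101]: 0101  = hex 5
  rows 24-27 [a,b,c=110]: 1111  = hex F
  rows 28-31 [a,b,c=111]: 0101  = hex 5
Output column (row 0 .. row 31) = 01010101010101011111010111110101
Output column grouped in 4s = 0101 0101 0101 0101 1111 0101 1111 0101 = 0x5555F5F5
Convert to decimal digit by digit (value = value*16 + digit):
  5 -> 5
  5*16 + 5 = 85
  85*16 + 5 = 1365
  1365*16 + 5 = 21845
  21845*16 + 15 (F) = 349535
  349535*16 + 5 = 5592565
  5592565*16 + 15 (F) = 89481055
  89481055*16 + 5 = 1431696885
Decimal = 1431696885

1431696885


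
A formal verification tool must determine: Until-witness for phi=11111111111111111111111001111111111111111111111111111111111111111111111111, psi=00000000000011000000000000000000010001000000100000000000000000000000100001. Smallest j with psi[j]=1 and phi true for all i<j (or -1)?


(phi U psi) at 0: need smallest j with psi[j]=1 and phi[i]=1 for all i in [0,j).
Scan from step 0:
  step 0: phi=1, psi=0 -> continue
  step 1: phi=1, psi=0 -> continue
  step 2: phi=1, psi=0 -> continue
  step 3: phi=1, psi=0 -> continue
  step 12: psi=1 and phi held for [0,12) -> witness found
Witness step = 12

12


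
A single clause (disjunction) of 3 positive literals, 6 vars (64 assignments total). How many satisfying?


Step 1: Total=2^6=64
Step 2: Unsat when all 3 false: 2^3=8
Step 3: Sat=64-8=56

56


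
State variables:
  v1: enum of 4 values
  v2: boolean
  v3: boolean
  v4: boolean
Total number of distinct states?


State space = product of domain sizes of all variables.
Domain sizes:
  v1 (enum of 4 values): 4
  v2 (boolean): 2
  v3 (boolean): 2
  v4 (boolean): 2
Product = 4 * 2 * 2 * 2 = 32

32


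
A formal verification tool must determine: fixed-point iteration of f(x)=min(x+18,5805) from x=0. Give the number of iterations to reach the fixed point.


Step 1: x=0, cap=5805, increment=18
Step 2: x grows by 18 each step until capped at 5805; fixed point is x=5805
Step 3: iterations = ceil(5805/18) = 323

323


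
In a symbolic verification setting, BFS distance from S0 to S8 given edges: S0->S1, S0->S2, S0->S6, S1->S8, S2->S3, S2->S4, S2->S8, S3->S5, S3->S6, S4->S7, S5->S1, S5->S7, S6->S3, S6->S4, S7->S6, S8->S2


BFS layer-by-layer from S0:
  dist 0: {S0}
  dist 1: {S1, S2, S6}
  dist 2: {S3, S4, S8}
  -> S8 reached at distance 2
Shortest path length = 2

2


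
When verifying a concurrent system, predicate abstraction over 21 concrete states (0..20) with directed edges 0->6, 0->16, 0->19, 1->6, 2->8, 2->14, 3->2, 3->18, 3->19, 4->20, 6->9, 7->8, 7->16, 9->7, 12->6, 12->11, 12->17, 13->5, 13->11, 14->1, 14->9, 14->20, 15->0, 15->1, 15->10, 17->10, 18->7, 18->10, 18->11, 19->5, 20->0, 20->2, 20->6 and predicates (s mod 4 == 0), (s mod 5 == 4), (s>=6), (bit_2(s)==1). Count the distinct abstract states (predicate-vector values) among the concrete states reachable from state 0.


BFS from 0:
Concrete reachable: {0, 5, 6, 7, 8, 9, 16, 19}
Abstract via predicates (s mod 4 == 0), (s mod 5 == 4), (s>=6), (bit_2(s)==1):
  (0,0,0,1) <- {5}
  (0,0,1,1) <- {6, 7}
  (0,1,1,0) <- {9, 19}
  (1,0,0,0) <- {0}
  (1,0,1,0) <- {8, 16}
Distinct abstract states = 5

5


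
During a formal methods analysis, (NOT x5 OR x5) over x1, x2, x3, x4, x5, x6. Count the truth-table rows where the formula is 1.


Formula: (NOT x5 OR x5) over 6 vars (64 rows)
Evaluate each row (x1, x2, x3, x4, x5, x6 as bits, MSB first):
  row 0 [000000]: (NOT 0 OR 0) -> 1
  row 1 [000001]: (NOT 0 OR 0) -> 1
  row 2 [000010]: (NOT 1 OR 1) -> 1
  row 3 [000011]: (NOT 1 OR 1) -> 1
  row 4 [000100]: (NOT 0 OR 0) -> 1
  (every remaining row is evaluated the same way; all 64 results are listed next)
Full result column, 8 rows per line (x1,x2,x3 fixed per line; x4,x5,x6 runs 000..111 left to right):
  rows 0-7 [x1,x2,x3=000]: 11111111  (ones: 8)
  rows 8-15 [x1,x2,x3=001]: 11111111  (ones: 8)
  rows 16-23 [x1,x2,x3=010]: 11111111  (ones: 8)
  rows 24-31 [x1,x2,x3=011]: 11111111  (ones: 8)
  rows 32-39 [x1,x2,x3=100]: 11111111  (ones: 8)
  rows 40-47 [x1,x2,x3=101]: 11111111  (ones: 8)
  rows 48-55 [x1,x2,x3=110]: 11111111  (ones: 8)
  rows 56-63 [x1,x2,x3=111]: 11111111  (ones: 8)
Count of 1-rows = 8+8+8+8+8+8+8+8 = 64

64


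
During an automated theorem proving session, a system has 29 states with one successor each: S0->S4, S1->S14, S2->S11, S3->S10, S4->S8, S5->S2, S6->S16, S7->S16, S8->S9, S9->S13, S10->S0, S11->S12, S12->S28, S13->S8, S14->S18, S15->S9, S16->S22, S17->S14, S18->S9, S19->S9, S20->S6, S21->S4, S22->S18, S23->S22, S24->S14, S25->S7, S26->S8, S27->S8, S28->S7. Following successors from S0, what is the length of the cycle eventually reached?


Trace from S0 until a state repeats:
  S0 -> S4 -> S8 -> S9 -> S13 -> S8
S8 first seen at step 2, revisited at step 5.
Cycle length = 5 - 2 = 3

3


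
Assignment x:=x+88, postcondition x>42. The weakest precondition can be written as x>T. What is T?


Formula: wp(x:=E, P) = P[E/x] (substitute E for x in postcondition)
Step 1: Postcondition: x>42
Step 2: Substitute x+88 for x: x+88>42
Step 3: Solve for x: x > 42-88 = -46

-46


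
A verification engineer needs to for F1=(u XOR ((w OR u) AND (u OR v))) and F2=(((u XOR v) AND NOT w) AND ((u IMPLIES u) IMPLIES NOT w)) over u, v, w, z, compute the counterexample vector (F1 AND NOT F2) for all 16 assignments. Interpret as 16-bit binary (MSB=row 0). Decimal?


F1 = (u XOR ((w OR u) AND (u OR v)))
F2 = (((u XOR v) AND NOT w) AND ((u IMPLIES u) IMPLIES NOT w))
Counterexample to F1=>F2 is where F1=1 and F2=0.
Evaluate each row (bits = u,v,w,z, MSB first):
  row 0 [0000]: F1=0 F2=0 -> F1&~F2 -> 0
  row 1 [0001]: F1=0 F2=0 -> F1&~F2 -> 0
  row 2 [0010]: F1=0 F2=0 -> F1&~F2 -> 0
  row 3 [0011]: F1=0 F2=0 -> F1&~F2 -> 0
  row 4 [0100]: F1=0 F2=1 -> F1&~F2 -> 0
  row 5 [0101]: F1=0 F2=1 -> F1&~F2 -> 0
  row 6 [0110]: F1=1 F2=0 -> F1&~F2 -> 1
  row 7 [0111]: F1=1 F2=0 -> F1&~F2 -> 1
  row 8 [1000]: F1=0 F2=1 -> F1&~F2 -> 0
  row 9 [1001]: F1=0 F2=1 -> F1&~F2 -> 0
  row 10 [1010]: F1=0 F2=0 -> F1&~F2 -> 0
  row 11 [1011]: F1=0 F2=0 -> F1&~F2 -> 0
  row 12 [1100]: F1=0 F2=0 -> F1&~F2 -> 0
  row 13 [1101]: F1=0 F2=0 -> F1&~F2 -> 0
  row 14 [1110]: F1=0 F2=0 -> F1&~F2 -> 0
  row 15 [1111]: F1=0 F2=0 -> F1&~F2 -> 0
Full result column, 4 rows per line (u,v fixed per line; w,z runs 00..11 left to right):
  rows 0-3 [u,v=00]: 0000  = hex 0
  rows 4-7 [u,v=01]: 0011  = hex 3
  rows 8-11 [u,v=10]: 0000  = hex 0
  rows 12-15 [u,v=11]: 0000  = hex 0
Counterexample vector (row 0 .. row 15) = 0000001100000000
Output column grouped in 4s = 0000 0011 0000 0000 = 0x0300
Convert to decimal digit by digit (value = value*16 + digit):
  0 -> 0
  0*16 + 3 = 3
  3*16 + 0 = 48
  48*16 + 0 = 768
Decimal = 768

768


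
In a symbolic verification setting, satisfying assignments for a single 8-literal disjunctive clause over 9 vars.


Step 1: Total=2^9=512
Step 2: Unsat when all 8 false: 2^1=2
Step 3: Sat=512-2=510

510


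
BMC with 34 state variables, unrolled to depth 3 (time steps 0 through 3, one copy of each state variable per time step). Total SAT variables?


BMC unrolls to depth k, creating one copy of each state var for steps 0..k.
Step count = 3 + 1 = 4 (steps 0 through 3)
Vars per step = 34
Total = 34 * 4 = 136

136


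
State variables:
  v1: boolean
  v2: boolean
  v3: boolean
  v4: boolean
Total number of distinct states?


State space = product of domain sizes of all variables.
Domain sizes:
  v1 (boolean): 2
  v2 (boolean): 2
  v3 (boolean): 2
  v4 (boolean): 2
Product = 2 * 2 * 2 * 2 = 16

16


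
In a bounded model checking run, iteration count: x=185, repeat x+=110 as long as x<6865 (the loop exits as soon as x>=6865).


Step 1: x goes from 185 toward 6865 by 110; the body runs while x<6865, so iterations = ceil((bound-start)/step)
Step 2: Distance=6680
Step 3: ceil(6680/110)=61

61


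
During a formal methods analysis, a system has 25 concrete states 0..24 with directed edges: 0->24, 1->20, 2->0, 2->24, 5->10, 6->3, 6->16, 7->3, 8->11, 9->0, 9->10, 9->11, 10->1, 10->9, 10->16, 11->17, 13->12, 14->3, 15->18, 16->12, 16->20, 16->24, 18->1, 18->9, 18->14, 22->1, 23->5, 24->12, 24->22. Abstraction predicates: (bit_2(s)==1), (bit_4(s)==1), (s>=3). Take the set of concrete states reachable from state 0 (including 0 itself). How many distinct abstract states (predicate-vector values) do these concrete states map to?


BFS from 0:
Concrete reachable: {0, 1, 12, 20, 22, 24}
Abstract via predicates (bit_2(s)==1), (bit_4(s)==1), (s>=3):
  (0,0,0) <- {0, 1}
  (0,1,1) <- {24}
  (1,0,1) <- {12}
  (1,1,1) <- {20, 22}
Distinct abstract states = 4

4


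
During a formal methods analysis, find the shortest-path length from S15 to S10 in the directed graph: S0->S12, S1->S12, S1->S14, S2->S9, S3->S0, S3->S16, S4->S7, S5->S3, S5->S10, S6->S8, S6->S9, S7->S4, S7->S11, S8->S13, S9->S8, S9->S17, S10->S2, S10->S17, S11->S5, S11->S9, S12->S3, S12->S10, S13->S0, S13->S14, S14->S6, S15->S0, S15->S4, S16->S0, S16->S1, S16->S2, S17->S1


BFS layer-by-layer from S15:
  dist 0: {S15}
  dist 1: {S0, S4}
  dist 2: {S7, S12}
  dist 3: {S3, S10, S11}
  -> S10 reached at distance 3
Shortest path length = 3

3


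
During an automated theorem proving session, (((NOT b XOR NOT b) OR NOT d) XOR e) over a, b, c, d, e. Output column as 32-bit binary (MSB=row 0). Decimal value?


Formula: (((NOT b XOR NOT b) OR NOT d) XOR e) over a, b, c, d, e (32 rows)
Evaluate each row (bits = a,b,c,d,e, MSB first):
  row 0 [00000]: (((NOT 0 XOR NOT 0) OR NOT 0) XOR 0) -> 1
  row 1 [00001]: (((NOT 0 XOR NOT 0) OR NOT 0) XOR 1) -> 0
  row 2 [00010]: (((NOT 0 XOR NOT 0) OR NOT 1) XOR 0) -> 0
  row 3 [00011]: (((NOT 0 XOR NOT 0) OR NOT 1) XOR 1) -> 1
  row 4 [00100]: (((NOT 0 XOR NOT 0) OR NOT 0) XOR 0) -> 1
  row 5 [00101]: (((NOT 0 XOR NOT 0) OR NOT 0) XOR 1) -> 0
  row 6 [00110]: (((NOT 0 XOR NOT 0) OR NOT 1) XOR 0) -> 0
  row 7 [00111]: (((NOT 0 XOR NOT 0) OR NOT 1) XOR 1) -> 1
  row 8 [01000]: (((NOT 1 XOR NOT 1) OR NOT 0) XOR 0) -> 1
  row 9 [01001]: (((NOT 1 XOR NOT 1) OR NOT 0) XOR 1) -> 0
  row 10 [01010]: (((NOT 1 XOR NOT 1) OR NOT 1) XOR 0) -> 0
  row 11 [01011]: (((NOT 1 XOR NOT 1) OR NOT 1) XOR 1) -> 1
  row 12 [01100]: (((NOT 1 XOR NOT 1) OR NOT 0) XOR 0) -> 1
  row 13 [01101]: (((NOT 1 XOR NOT 1) OR NOT 0) XOR 1) -> 0
  row 14 [01110]: (((NOT 1 XOR NOT 1) OR NOT 1) XOR 0) -> 0
  row 15 [01111]: (((NOT 1 XOR NOT 1) OR NOT 1) XOR 1) -> 1
  row 16 [10000]: (((NOT 0 XOR NOT 0) OR NOT 0) XOR 0) -> 1
  row 17 [10001]: (((NOT 0 XOR NOT 0) OR NOT 0) XOR 1) -> 0
  row 18 [10010]: (((NOT 0 XOR NOT 0) OR NOT 1) XOR 0) -> 0
  row 19 [10011]: (((NOT 0 XOR NOT 0) OR NOT 1) XOR 1) -> 1
  row 20 [10100]: (((NOT 0 XOR NOT 0) OR NOT 0) XOR 0) -> 1
  row 21 [10101]: (((NOT 0 XOR NOT 0) OR NOT 0) XOR 1) -> 0
  row 22 [10110]: (((NOT 0 XOR NOT 0) OR NOT 1) XOR 0) -> 0
  row 23 [10111]: (((NOT 0 XOR NOT 0) OR NOT 1) XOR 1) -> 1
  row 24 [11000]: (((NOT 1 XOR NOT 1) OR NOT 0) XOR 0) -> 1
  row 25 [11001]: (((NOT 1 XOR NOT 1) OR NOT 0) XOR 1) -> 0
  row 26 [11010]: (((NOT 1 XOR NOT 1) OR NOT 1) XOR 0) -> 0
  row 27 [11011]: (((NOT 1 XOR NOT 1) OR NOT 1) XOR 1) -> 1
  row 28 [11100]: (((NOT 1 XOR NOT 1) OR NOT 0) XOR 0) -> 1
  row 29 [11101]: (((NOT 1 XOR NOT 1) OR NOT 0) XOR 1) -> 0
  row 30 [11110]: (((NOT 1 XOR NOT 1) OR NOT 1) XOR 0) -> 0
  row 31 [11111]: (((NOT 1 XOR NOT 1) OR NOT 1) XOR 1) -> 1
Full result column, 4 rows per line (a,b,c fixed per line; d,e runs 00..11 left to right):
  rows 0-3 [a,b,c=000]: 1001  = hex 9
  rows 4-7 [a,b,c=001]: 1001  = hex 9
  rows 8-11 [a,b,c=010]: 1001  = hex 9
  rows 12-15 [a,b,c=011]: 1001  = hex 9
  rows 16-19 [a,b,c=100]: 1001  = hex 9
  rows 20-23 [a,b,c=101]: 1001  = hex 9
  rows 24-27 [a,b,c=110]: 1001  = hex 9
  rows 28-31 [a,b,c=111]: 1001  = hex 9
Output column (row 0 .. row 31) = 10011001100110011001100110011001
Output column grouped in 4s = 1001 1001 1001 1001 1001 1001 1001 1001 = 0x99999999
Convert to decimal digit by digit (value = value*16 + digit):
  9 -> 9
  9*16 + 9 = 153
  153*16 + 9 = 2457
  2457*16 + 9 = 39321
  39321*16 + 9 = 629145
  629145*16 + 9 = 10066329
  10066329*16 + 9 = 161061273
  161061273*16 + 9 = 2576980377
Decimal = 2576980377

2576980377


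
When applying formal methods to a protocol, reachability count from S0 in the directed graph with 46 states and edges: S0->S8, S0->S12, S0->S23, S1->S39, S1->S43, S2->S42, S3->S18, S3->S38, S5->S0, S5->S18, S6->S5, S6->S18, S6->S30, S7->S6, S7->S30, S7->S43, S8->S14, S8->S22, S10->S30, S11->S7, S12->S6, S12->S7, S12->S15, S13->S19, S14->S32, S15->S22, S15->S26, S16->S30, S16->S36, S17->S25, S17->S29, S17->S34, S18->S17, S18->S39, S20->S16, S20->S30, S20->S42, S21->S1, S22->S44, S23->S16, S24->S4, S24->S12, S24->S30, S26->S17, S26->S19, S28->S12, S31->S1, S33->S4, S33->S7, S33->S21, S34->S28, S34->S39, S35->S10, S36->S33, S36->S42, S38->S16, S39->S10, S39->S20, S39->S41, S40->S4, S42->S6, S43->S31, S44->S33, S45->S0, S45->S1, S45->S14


BFS from S0:
  layer 0: {S0}
  layer 1: {S8, S12, S23}
  layer 2: {S6, S7, S14, S15, S16, S22}
  layer 3: {S5, S18, S26, S30, S32, S36, S43, S44}
  layer 4: {S17, S19, S31, S33, S39, S42}
  layer 5: {S1, S4, S10, S20, S21, S25, S29, S34, S41}
  layer 6: {S28}
Reachable set: {S0, S1, S4, S5, S6, S7, S8, S10, S12, S14, S15, S16, S17, S18, S19, S20, S21, S22, S23, S25, S26, S28, S29, S30, S31, S32, S33, S34, S36, S39, S41, S42, S43, S44}
Count = 34

34


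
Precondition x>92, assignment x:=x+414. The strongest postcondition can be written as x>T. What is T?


Formula: sp(P, x:=E) = exists old_x. (x = E[old_x/x]) AND P[old_x/x] (old_x is the value of x before the assignment; eliminate old_x by solving x = E[old_x/x] for old_x)
Step 1: Precondition P: x>92, i.e. old_x > 92
Step 2: Assignment gives x = old_x + 414, so old_x = x - 414
Step 3: Substitute into P: x - 414 > 92
Step 4: Simplify: x > 92+414 = 506

506


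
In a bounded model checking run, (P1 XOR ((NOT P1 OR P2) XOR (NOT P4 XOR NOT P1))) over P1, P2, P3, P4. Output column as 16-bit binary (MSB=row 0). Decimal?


Formula: (P1 XOR ((NOT P1 OR P2) XOR (NOT P4 XOR NOT P1))) over P1, P2, P3, P4 (16 rows)
Evaluate each row (bits = P1,P2,P3,P4, MSB first):
  row 0 [0000]: (0 XOR ((NOT 0 OR 0) XOR (NOT 0 XOR NOT 0))) -> 1
  row 1 [0001]: (0 XOR ((NOT 0 OR 0) XOR (NOT 1 XOR NOT 0))) -> 0
  row 2 [0010]: (0 XOR ((NOT 0 OR 0) XOR (NOT 0 XOR NOT 0))) -> 1
  row 3 [0011]: (0 XOR ((NOT 0 OR 0) XOR (NOT 1 XOR NOT 0))) -> 0
  row 4 [0100]: (0 XOR ((NOT 0 OR 1) XOR (NOT 0 XOR NOT 0))) -> 1
  row 5 [0101]: (0 XOR ((NOT 0 OR 1) XOR (NOT 1 XOR NOT 0))) -> 0
  row 6 [0110]: (0 XOR ((NOT 0 OR 1) XOR (NOT 0 XOR NOT 0))) -> 1
  row 7 [0111]: (0 XOR ((NOT 0 OR 1) XOR (NOT 1 XOR NOT 0))) -> 0
  row 8 [1000]: (1 XOR ((NOT 1 OR 0) XOR (NOT 0 XOR NOT 1))) -> 0
  row 9 [1001]: (1 XOR ((NOT 1 OR 0) XOR (NOT 1 XOR NOT 1))) -> 1
  row 10 [1010]: (1 XOR ((NOT 1 OR 0) XOR (NOT 0 XOR NOT 1))) -> 0
  row 11 [1011]: (1 XOR ((NOT 1 OR 0) XOR (NOT 1 XOR NOT 1))) -> 1
  row 12 [1100]: (1 XOR ((NOT 1 OR 1) XOR (NOT 0 XOR NOT 1))) -> 1
  row 13 [1101]: (1 XOR ((NOT 1 OR 1) XOR (NOT 1 XOR NOT 1))) -> 0
  row 14 [1110]: (1 XOR ((NOT 1 OR 1) XOR (NOT 0 XOR NOT 1))) -> 1
  row 15 [1111]: (1 XOR ((NOT 1 OR 1) XOR (NOT 1 XOR NOT 1))) -> 0
Full result column, 4 rows per line (P1,P2 fixed per line; P3,P4 runs 00..11 left to right):
  rows 0-3 [P1,P2=00]: 1010  = hex A
  rows 4-7 [P1,P2=01]: 1010  = hex A
  rows 8-11 [P1,P2=10]: 0101  = hex 5
  rows 12-15 [P1,P2=11]: 1010  = hex A
Output column (row 0 .. row 15) = 1010101001011010
Output column grouped in 4s = 1010 1010 0101 1010 = 0xAA5A
Convert to decimal digit by digit (value = value*16 + digit):
  A -> 10
  10*16 + 10 (A) = 170
  170*16 + 5 = 2725
  2725*16 + 10 (A) = 43610
Decimal = 43610

43610


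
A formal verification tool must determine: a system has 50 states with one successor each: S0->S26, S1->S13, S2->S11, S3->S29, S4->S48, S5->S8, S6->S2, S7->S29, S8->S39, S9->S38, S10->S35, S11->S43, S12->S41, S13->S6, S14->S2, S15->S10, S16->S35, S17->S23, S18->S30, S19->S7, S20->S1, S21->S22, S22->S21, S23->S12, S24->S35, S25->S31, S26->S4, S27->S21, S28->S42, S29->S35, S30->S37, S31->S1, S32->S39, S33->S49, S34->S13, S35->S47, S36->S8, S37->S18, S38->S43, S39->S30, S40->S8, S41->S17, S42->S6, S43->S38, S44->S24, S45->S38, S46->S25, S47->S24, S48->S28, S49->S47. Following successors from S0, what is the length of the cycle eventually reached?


Trace from S0 until a state repeats:
  S0 -> S26 -> S4 -> S48 -> S28 -> S42 -> S6 -> S2 -> S11 -> S43 -> S38 -> S43
S43 first seen at step 9, revisited at step 11.
Cycle length = 11 - 9 = 2

2


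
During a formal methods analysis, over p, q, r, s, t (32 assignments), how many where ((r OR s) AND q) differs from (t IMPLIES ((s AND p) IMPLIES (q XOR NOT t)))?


F1 = ((r OR s) AND q)
F2 = (t IMPLIES ((s AND p) IMPLIES (q XOR NOT t)))
Evaluate both on each of 32 rows (bits = p,q,r,s,t):
  row 0 [00000]: F1=0 F2=1 (differ) -> 1
  row 1 [00001]: F1=0 F2=1 (differ) -> 1
  row 2 [00010]: F1=0 F2=1 (differ) -> 1
  row 3 [00011]: F1=0 F2=1 (differ) -> 1
  row 4 [00100]: F1=0 F2=1 (differ) -> 1
  row 5 [00101]: F1=0 F2=1 (differ) -> 1
  row 6 [00110]: F1=0 F2=1 (differ) -> 1
  row 7 [00111]: F1=0 F2=1 (differ) -> 1
  row 8 [01000]: F1=0 F2=1 (differ) -> 1
  row 9 [01001]: F1=0 F2=1 (differ) -> 1
  row 10 [01010]: F1=1 F2=1 -> 0
  row 11 [01011]: F1=1 F2=1 -> 0
  row 12 [01100]: F1=1 F2=1 -> 0
  row 13 [01101]: F1=1 F2=1 -> 0
  row 14 [01110]: F1=1 F2=1 -> 0
  row 15 [01111]: F1=1 F2=1 -> 0
  row 16 [10000]: F1=0 F2=1 (differ) -> 1
  row 17 [10001]: F1=0 F2=1 (differ) -> 1
  row 18 [10010]: F1=0 F2=1 (differ) -> 1
  row 19 [10011]: F1=0 F2=0 -> 0
  row 20 [10100]: F1=0 F2=1 (differ) -> 1
  row 21 [10101]: F1=0 F2=1 (differ) -> 1
  row 22 [10110]: F1=0 F2=1 (differ) -> 1
  row 23 [10111]: F1=0 F2=0 -> 0
  row 24 [11000]: F1=0 F2=1 (differ) -> 1
  row 25 [11001]: F1=0 F2=1 (differ) -> 1
  row 26 [11010]: F1=1 F2=1 -> 0
  row 27 [11011]: F1=1 F2=1 -> 0
  row 28 [11100]: F1=1 F2=1 -> 0
  row 29 [11101]: F1=1 F2=1 -> 0
  row 30 [11110]: F1=1 F2=1 -> 0
  row 31 [11111]: F1=1 F2=1 -> 0
Full result column, 8 rows per line (p,q fixed per line; r,s,t runs 000..111 left to right):
  rows 0-7 [p,q=00]: 11111111  (ones: 8)
  rows 8-15 [p,q=01]: 11000000  (ones: 2)
  rows 16-23 [p,q=10]: 11101110  (ones: 6)
  rows 24-31 [p,q=11]: 11000000  (ones: 2)
Disagreements = 8+2+6+2 = 18

18
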